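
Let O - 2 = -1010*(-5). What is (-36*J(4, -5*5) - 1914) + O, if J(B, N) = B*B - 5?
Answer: 2742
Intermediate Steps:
O = 5052 (O = 2 - 1010*(-5) = 2 + 5050 = 5052)
J(B, N) = -5 + B**2 (J(B, N) = B**2 - 5 = -5 + B**2)
(-36*J(4, -5*5) - 1914) + O = (-36*(-5 + 4**2) - 1914) + 5052 = (-36*(-5 + 16) - 1914) + 5052 = (-36*11 - 1914) + 5052 = (-396 - 1914) + 5052 = -2310 + 5052 = 2742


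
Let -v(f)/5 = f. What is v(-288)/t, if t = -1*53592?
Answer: -60/2233 ≈ -0.026870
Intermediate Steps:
v(f) = -5*f
t = -53592
v(-288)/t = -5*(-288)/(-53592) = 1440*(-1/53592) = -60/2233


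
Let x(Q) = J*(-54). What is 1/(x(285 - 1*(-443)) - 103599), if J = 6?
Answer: -1/103923 ≈ -9.6225e-6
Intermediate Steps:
x(Q) = -324 (x(Q) = 6*(-54) = -324)
1/(x(285 - 1*(-443)) - 103599) = 1/(-324 - 103599) = 1/(-103923) = -1/103923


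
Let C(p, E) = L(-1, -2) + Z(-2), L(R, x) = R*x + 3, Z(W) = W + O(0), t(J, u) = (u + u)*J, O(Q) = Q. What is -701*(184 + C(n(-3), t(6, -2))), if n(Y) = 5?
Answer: -131087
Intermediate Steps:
t(J, u) = 2*J*u (t(J, u) = (2*u)*J = 2*J*u)
Z(W) = W (Z(W) = W + 0 = W)
L(R, x) = 3 + R*x
C(p, E) = 3 (C(p, E) = (3 - 1*(-2)) - 2 = (3 + 2) - 2 = 5 - 2 = 3)
-701*(184 + C(n(-3), t(6, -2))) = -701*(184 + 3) = -701*187 = -131087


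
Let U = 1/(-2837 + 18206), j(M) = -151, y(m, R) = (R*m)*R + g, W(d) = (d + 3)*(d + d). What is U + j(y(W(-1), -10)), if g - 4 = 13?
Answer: -2320718/15369 ≈ -151.00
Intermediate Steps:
g = 17 (g = 4 + 13 = 17)
W(d) = 2*d*(3 + d) (W(d) = (3 + d)*(2*d) = 2*d*(3 + d))
y(m, R) = 17 + m*R² (y(m, R) = (R*m)*R + 17 = m*R² + 17 = 17 + m*R²)
U = 1/15369 ≈ 6.5066e-5
U + j(y(W(-1), -10)) = 1/15369 - 151 = -2320718/15369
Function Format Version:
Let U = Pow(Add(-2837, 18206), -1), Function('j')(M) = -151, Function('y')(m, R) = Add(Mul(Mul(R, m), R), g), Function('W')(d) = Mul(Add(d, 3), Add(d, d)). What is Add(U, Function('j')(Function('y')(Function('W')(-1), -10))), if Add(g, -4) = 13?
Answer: Rational(-2320718, 15369) ≈ -151.00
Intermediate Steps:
g = 17 (g = Add(4, 13) = 17)
Function('W')(d) = Mul(2, d, Add(3, d)) (Function('W')(d) = Mul(Add(3, d), Mul(2, d)) = Mul(2, d, Add(3, d)))
Function('y')(m, R) = Add(17, Mul(m, Pow(R, 2))) (Function('y')(m, R) = Add(Mul(Mul(R, m), R), 17) = Add(Mul(m, Pow(R, 2)), 17) = Add(17, Mul(m, Pow(R, 2))))
U = Rational(1, 15369) (U = Pow(15369, -1) = Rational(1, 15369) ≈ 6.5066e-5)
Add(U, Function('j')(Function('y')(Function('W')(-1), -10))) = Add(Rational(1, 15369), -151) = Rational(-2320718, 15369)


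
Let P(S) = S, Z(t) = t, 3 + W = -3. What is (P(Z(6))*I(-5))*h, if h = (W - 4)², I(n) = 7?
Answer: 4200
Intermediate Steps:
W = -6 (W = -3 - 3 = -6)
h = 100 (h = (-6 - 4)² = (-10)² = 100)
(P(Z(6))*I(-5))*h = (6*7)*100 = 42*100 = 4200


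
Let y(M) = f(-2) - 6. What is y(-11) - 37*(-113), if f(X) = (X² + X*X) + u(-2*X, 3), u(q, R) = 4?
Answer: 4187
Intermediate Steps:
f(X) = 4 + 2*X² (f(X) = (X² + X*X) + 4 = (X² + X²) + 4 = 2*X² + 4 = 4 + 2*X²)
y(M) = 6 (y(M) = (4 + 2*(-2)²) - 6 = (4 + 2*4) - 6 = (4 + 8) - 6 = 12 - 6 = 6)
y(-11) - 37*(-113) = 6 - 37*(-113) = 6 + 4181 = 4187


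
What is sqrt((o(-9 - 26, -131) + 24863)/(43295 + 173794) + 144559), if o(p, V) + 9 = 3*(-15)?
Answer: 2*sqrt(189242472715190)/72363 ≈ 380.21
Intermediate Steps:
o(p, V) = -54 (o(p, V) = -9 + 3*(-15) = -9 - 45 = -54)
sqrt((o(-9 - 26, -131) + 24863)/(43295 + 173794) + 144559) = sqrt((-54 + 24863)/(43295 + 173794) + 144559) = sqrt(24809/217089 + 144559) = sqrt(31382193560/217089) = 2*sqrt(189242472715190)/72363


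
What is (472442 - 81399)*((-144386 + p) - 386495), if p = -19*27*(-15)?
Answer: -204588222998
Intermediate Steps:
p = 7695 (p = -513*(-15) = 7695)
(472442 - 81399)*((-144386 + p) - 386495) = (472442 - 81399)*((-144386 + 7695) - 386495) = 391043*(-136691 - 386495) = 391043*(-523186) = -204588222998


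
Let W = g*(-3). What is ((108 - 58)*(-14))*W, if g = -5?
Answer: -10500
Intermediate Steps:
W = 15 (W = -5*(-3) = 15)
((108 - 58)*(-14))*W = ((108 - 58)*(-14))*15 = (50*(-14))*15 = -700*15 = -10500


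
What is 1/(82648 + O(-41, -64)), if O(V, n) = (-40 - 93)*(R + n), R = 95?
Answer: 1/78525 ≈ 1.2735e-5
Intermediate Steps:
O(V, n) = -12635 - 133*n (O(V, n) = (-40 - 93)*(95 + n) = -133*(95 + n) = -12635 - 133*n)
1/(82648 + O(-41, -64)) = 1/(82648 + (-12635 - 133*(-64))) = 1/(82648 + (-12635 + 8512)) = 1/(82648 - 4123) = 1/78525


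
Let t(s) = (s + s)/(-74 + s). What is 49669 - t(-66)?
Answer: 1738382/35 ≈ 49668.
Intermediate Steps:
t(s) = 2*s/(-74 + s) (t(s) = (2*s)/(-74 + s) = 2*s/(-74 + s))
49669 - t(-66) = 49669 - 2*(-66)/(-74 - 66) = 49669 - 2*(-66)/(-140) = 49669 - 2*(-66)*(-1)/140 = 49669 - 1*33/35 = 49669 - 33/35 = 1738382/35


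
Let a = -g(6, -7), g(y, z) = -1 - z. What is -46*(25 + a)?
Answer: -874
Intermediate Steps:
a = -6 (a = -(-1 - 1*(-7)) = -(-1 + 7) = -1*6 = -6)
-46*(25 + a) = -46*(25 - 6) = -46*19 = -874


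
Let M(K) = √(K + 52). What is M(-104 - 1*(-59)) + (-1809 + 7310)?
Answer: 5501 + √7 ≈ 5503.6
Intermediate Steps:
M(K) = √(52 + K)
M(-104 - 1*(-59)) + (-1809 + 7310) = √(52 + (-104 - 1*(-59))) + (-1809 + 7310) = √(52 + (-104 + 59)) + 5501 = √(52 - 45) + 5501 = √7 + 5501 = 5501 + √7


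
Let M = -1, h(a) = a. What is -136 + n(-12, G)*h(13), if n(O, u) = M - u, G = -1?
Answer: -136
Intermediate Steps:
n(O, u) = -1 - u
-136 + n(-12, G)*h(13) = -136 + (-1 - 1*(-1))*13 = -136 + (-1 + 1)*13 = -136 + 0*13 = -136 + 0 = -136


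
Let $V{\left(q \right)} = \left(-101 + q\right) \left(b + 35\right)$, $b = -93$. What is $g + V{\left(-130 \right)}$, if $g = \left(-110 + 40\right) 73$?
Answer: $8288$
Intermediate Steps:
$V{\left(q \right)} = 5858 - 58 q$ ($V{\left(q \right)} = \left(-101 + q\right) \left(-93 + 35\right) = \left(-101 + q\right) \left(-58\right) = 5858 - 58 q$)
$g = -5110$ ($g = \left(-70\right) 73 = -5110$)
$g + V{\left(-130 \right)} = -5110 + \left(5858 - -7540\right) = -5110 + \left(5858 + 7540\right) = -5110 + 13398 = 8288$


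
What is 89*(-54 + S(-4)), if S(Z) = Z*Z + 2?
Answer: -3204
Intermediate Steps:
S(Z) = 2 + Z² (S(Z) = Z² + 2 = 2 + Z²)
89*(-54 + S(-4)) = 89*(-54 + (2 + (-4)²)) = 89*(-54 + (2 + 16)) = 89*(-54 + 18) = 89*(-36) = -3204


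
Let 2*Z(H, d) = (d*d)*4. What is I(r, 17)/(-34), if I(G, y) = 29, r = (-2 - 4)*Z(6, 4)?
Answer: -29/34 ≈ -0.85294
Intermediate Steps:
Z(H, d) = 2*d² (Z(H, d) = ((d*d)*4)/2 = (d²*4)/2 = (4*d²)/2 = 2*d²)
r = -192 (r = (-2 - 4)*(2*4²) = -12*16 = -6*32 = -192)
I(r, 17)/(-34) = 29/(-34) = 29*(-1/34) = -29/34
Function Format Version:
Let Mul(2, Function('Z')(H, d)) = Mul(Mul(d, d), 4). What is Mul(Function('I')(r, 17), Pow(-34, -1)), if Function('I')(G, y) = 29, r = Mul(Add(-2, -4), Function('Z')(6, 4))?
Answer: Rational(-29, 34) ≈ -0.85294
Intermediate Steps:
Function('Z')(H, d) = Mul(2, Pow(d, 2)) (Function('Z')(H, d) = Mul(Rational(1, 2), Mul(Mul(d, d), 4)) = Mul(Rational(1, 2), Mul(Pow(d, 2), 4)) = Mul(Rational(1, 2), Mul(4, Pow(d, 2))) = Mul(2, Pow(d, 2)))
r = -192 (r = Mul(Add(-2, -4), Mul(2, Pow(4, 2))) = Mul(-6, Mul(2, 16)) = Mul(-6, 32) = -192)
Mul(Function('I')(r, 17), Pow(-34, -1)) = Mul(29, Pow(-34, -1)) = Mul(29, Rational(-1, 34)) = Rational(-29, 34)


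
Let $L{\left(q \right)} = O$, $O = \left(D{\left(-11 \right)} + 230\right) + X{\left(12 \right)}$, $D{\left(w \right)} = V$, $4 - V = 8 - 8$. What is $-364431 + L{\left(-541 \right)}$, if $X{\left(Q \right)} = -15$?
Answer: $-364212$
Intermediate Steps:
$V = 4$ ($V = 4 - \left(8 - 8\right) = 4 - 0 = 4 + 0 = 4$)
$D{\left(w \right)} = 4$
$O = 219$ ($O = \left(4 + 230\right) - 15 = 234 - 15 = 219$)
$L{\left(q \right)} = 219$
$-364431 + L{\left(-541 \right)} = -364431 + 219 = -364212$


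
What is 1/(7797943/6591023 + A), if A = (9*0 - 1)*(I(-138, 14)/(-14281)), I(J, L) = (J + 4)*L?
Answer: 94126399463/98997664835 ≈ 0.95079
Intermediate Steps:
I(J, L) = L*(4 + J) (I(J, L) = (4 + J)*L = L*(4 + J))
A = -1876/14281 (A = (9*0 - 1)*((14*(4 - 138))/(-14281)) = (0 - 1)*((14*(-134))*(-1/14281)) = -(-1876)*(-1)/14281 = -1*1876/14281 = -1876/14281 ≈ -0.13136)
1/(7797943/6591023 + A) = 1/(7797943/6591023 - 1876/14281) = 1/(98997664835/94126399463) = 94126399463/98997664835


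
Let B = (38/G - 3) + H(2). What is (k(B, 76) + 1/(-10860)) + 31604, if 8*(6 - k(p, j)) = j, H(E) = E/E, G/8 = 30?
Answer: 343181429/10860 ≈ 31601.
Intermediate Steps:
G = 240 (G = 8*30 = 240)
H(E) = 1
B = -221/120 (B = (38/240 - 3) + 1 = (38*(1/240) - 3) + 1 = (19/120 - 3) + 1 = -341/120 + 1 = -221/120 ≈ -1.8417)
k(p, j) = 6 - j/8
(k(B, 76) + 1/(-10860)) + 31604 = ((6 - ⅛*76) + 1/(-10860)) + 31604 = ((6 - 19/2) - 1/10860) + 31604 = (-7/2 - 1/10860) + 31604 = -38011/10860 + 31604 = 343181429/10860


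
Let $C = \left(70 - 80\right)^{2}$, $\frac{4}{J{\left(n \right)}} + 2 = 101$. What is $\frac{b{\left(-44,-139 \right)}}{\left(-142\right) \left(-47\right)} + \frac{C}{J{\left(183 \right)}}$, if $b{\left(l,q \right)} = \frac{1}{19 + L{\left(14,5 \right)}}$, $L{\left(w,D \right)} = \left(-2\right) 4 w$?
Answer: $\frac{1536187949}{620682} \approx 2475.0$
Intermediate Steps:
$L{\left(w,D \right)} = - 8 w$
$b{\left(l,q \right)} = - \frac{1}{93}$ ($b{\left(l,q \right)} = \frac{1}{19 - 112} = \frac{1}{-93} = - \frac{1}{93}$)
$J{\left(n \right)} = \frac{4}{99}$ ($J{\left(n \right)} = \frac{4}{-2 + 101} = \frac{4}{99}$)
$C = 100$ ($C = \left(-10\right)^{2} = 100$)
$\frac{b{\left(-44,-139 \right)}}{\left(-142\right) \left(-47\right)} + \frac{C}{J{\left(183 \right)}} = - \frac{1}{93 \left(\left(-142\right) \left(-47\right)\right)} + \frac{100}{\frac{4}{99}} = - \frac{1}{93 \cdot 6674} + 100 \cdot \frac{99}{4} = \left(- \frac{1}{93}\right) \frac{1}{6674} + 2475 = - \frac{1}{620682} + 2475 = \frac{1536187949}{620682}$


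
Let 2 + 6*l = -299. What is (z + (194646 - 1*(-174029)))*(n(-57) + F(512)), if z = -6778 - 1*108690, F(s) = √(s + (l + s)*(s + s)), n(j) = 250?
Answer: 63301750 + 8102624*√4161/3 ≈ 2.3752e+8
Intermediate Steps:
l = -301/6 (l = -⅓ + (⅙)*(-299) = -⅓ - 299/6 = -301/6 ≈ -50.167)
F(s) = √(s + 2*s*(-301/6 + s)) (F(s) = √(s + (-301/6 + s)*(s + s)) = √(s + (-301/6 + s)*(2*s)) = √(s + 2*s*(-301/6 + s)))
z = -115468 (z = -6778 - 108690 = -115468)
(z + (194646 - 1*(-174029)))*(n(-57) + F(512)) = (-115468 + (194646 - 1*(-174029)))*(250 + √6*√(512*(-149 + 3*512))/3) = (-115468 + (194646 + 174029))*(250 + √6*√(512*(-149 + 1536))/3) = (-115468 + 368675)*(250 + √6*√(512*1387)/3) = 253207*(250 + √6*√710144/3) = 253207*(250 + √6*(16*√2774)/3) = 253207*(250 + 32*√4161/3) = 63301750 + 8102624*√4161/3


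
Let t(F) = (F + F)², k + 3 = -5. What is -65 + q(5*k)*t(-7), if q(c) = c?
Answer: -7905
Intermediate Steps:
k = -8 (k = -3 - 5 = -8)
t(F) = 4*F² (t(F) = (2*F)² = 4*F²)
-65 + q(5*k)*t(-7) = -65 + (5*(-8))*(4*(-7)²) = -65 - 160*49 = -65 - 40*196 = -65 - 7840 = -7905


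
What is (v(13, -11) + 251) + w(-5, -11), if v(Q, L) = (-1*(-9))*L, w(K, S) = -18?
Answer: 134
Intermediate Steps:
v(Q, L) = 9*L
(v(13, -11) + 251) + w(-5, -11) = (9*(-11) + 251) - 18 = (-99 + 251) - 18 = 152 - 18 = 134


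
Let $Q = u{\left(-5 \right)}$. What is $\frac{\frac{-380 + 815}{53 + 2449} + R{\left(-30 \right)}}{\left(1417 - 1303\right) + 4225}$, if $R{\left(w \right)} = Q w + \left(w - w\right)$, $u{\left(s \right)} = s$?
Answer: $\frac{125245}{3618726} \approx 0.03461$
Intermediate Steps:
$Q = -5$
$R{\left(w \right)} = - 5 w$ ($R{\left(w \right)} = - 5 w + \left(w - w\right) = - 5 w + 0 = - 5 w$)
$\frac{\frac{-380 + 815}{53 + 2449} + R{\left(-30 \right)}}{\left(1417 - 1303\right) + 4225} = \frac{\frac{-380 + 815}{53 + 2449} - -150}{\left(1417 - 1303\right) + 4225} = \frac{\frac{435}{2502} + 150}{114 + 4225} = \frac{435 \cdot \frac{1}{2502} + 150}{4339} = \left(\frac{145}{834} + 150\right) \frac{1}{4339} = \frac{125245}{834} \cdot \frac{1}{4339} = \frac{125245}{3618726}$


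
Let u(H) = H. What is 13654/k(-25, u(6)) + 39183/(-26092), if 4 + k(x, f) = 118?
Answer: 175896653/1487244 ≈ 118.27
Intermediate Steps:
k(x, f) = 114 (k(x, f) = -4 + 118 = 114)
13654/k(-25, u(6)) + 39183/(-26092) = 13654/114 + 39183/(-26092) = 13654*(1/114) + 39183*(-1/26092) = 6827/57 - 39183/26092 = 175896653/1487244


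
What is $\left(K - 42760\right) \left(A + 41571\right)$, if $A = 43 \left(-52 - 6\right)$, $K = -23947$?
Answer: $-2606709439$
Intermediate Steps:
$A = -2494$ ($A = 43 \left(-58\right) = -2494$)
$\left(K - 42760\right) \left(A + 41571\right) = \left(-23947 - 42760\right) \left(-2494 + 41571\right) = \left(-66707\right) 39077 = -2606709439$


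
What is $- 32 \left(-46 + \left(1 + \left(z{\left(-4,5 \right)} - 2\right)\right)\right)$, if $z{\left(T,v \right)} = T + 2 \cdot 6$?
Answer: $1248$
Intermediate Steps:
$z{\left(T,v \right)} = 12 + T$ ($z{\left(T,v \right)} = T + 12 = 12 + T$)
$- 32 \left(-46 + \left(1 + \left(z{\left(-4,5 \right)} - 2\right)\right)\right) = - 32 \left(-46 + \left(1 + \left(\left(12 - 4\right) - 2\right)\right)\right) = - 32 \left(-46 + \left(1 + \left(8 - 2\right)\right)\right) = - 32 \left(-46 + \left(1 + 6\right)\right) = - 32 \left(-46 + 7\right) = \left(-32\right) \left(-39\right) = 1248$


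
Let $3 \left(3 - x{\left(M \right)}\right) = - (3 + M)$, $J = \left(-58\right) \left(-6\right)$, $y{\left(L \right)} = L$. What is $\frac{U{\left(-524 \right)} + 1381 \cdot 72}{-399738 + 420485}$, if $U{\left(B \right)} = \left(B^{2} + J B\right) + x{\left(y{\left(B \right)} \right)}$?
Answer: $\frac{574456}{62241} \approx 9.2295$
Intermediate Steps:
$J = 348$
$x{\left(M \right)} = 4 + \frac{M}{3}$ ($x{\left(M \right)} = 3 - \frac{\left(-1\right) \left(3 + M\right)}{3} = 3 - \frac{-3 - M}{3} = 3 + \left(1 + \frac{M}{3}\right) = 4 + \frac{M}{3}$)
$U{\left(B \right)} = 4 + B^{2} + \frac{1045 B}{3}$ ($U{\left(B \right)} = \left(B^{2} + 348 B\right) + \left(4 + \frac{B}{3}\right) = 4 + B^{2} + \frac{1045 B}{3}$)
$\frac{U{\left(-524 \right)} + 1381 \cdot 72}{-399738 + 420485} = \frac{\left(4 + \left(-524\right)^{2} + \frac{1045}{3} \left(-524\right)\right) + 1381 \cdot 72}{-399738 + 420485} = \frac{\left(4 + 274576 - \frac{547580}{3}\right) + 99432}{20747} = \left(\frac{276160}{3} + 99432\right) \frac{1}{20747} = \frac{574456}{3} \cdot \frac{1}{20747} = \frac{574456}{62241}$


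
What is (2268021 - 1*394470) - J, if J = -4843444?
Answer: 6716995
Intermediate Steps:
(2268021 - 1*394470) - J = (2268021 - 1*394470) - 1*(-4843444) = (2268021 - 394470) + 4843444 = 1873551 + 4843444 = 6716995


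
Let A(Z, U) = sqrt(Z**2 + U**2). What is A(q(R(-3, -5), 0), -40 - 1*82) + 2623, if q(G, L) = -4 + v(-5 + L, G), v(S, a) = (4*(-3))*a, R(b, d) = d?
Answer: 2623 + 2*sqrt(4505) ≈ 2757.2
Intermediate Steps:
v(S, a) = -12*a
q(G, L) = -4 - 12*G
A(Z, U) = sqrt(U**2 + Z**2)
A(q(R(-3, -5), 0), -40 - 1*82) + 2623 = sqrt((-40 - 1*82)**2 + (-4 - 12*(-5))**2) + 2623 = sqrt((-40 - 82)**2 + (-4 + 60)**2) + 2623 = sqrt((-122)**2 + 56**2) + 2623 = sqrt(14884 + 3136) + 2623 = sqrt(18020) + 2623 = 2*sqrt(4505) + 2623 = 2623 + 2*sqrt(4505)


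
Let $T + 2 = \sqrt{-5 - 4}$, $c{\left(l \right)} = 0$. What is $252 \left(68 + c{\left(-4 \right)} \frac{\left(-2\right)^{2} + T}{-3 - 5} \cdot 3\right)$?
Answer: $17136$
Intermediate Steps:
$T = -2 + 3 i$ ($T = -2 + \sqrt{-5 - 4} = -2 + \sqrt{-9} = -2 + 3 i \approx -2.0 + 3.0 i$)
$252 \left(68 + c{\left(-4 \right)} \frac{\left(-2\right)^{2} + T}{-3 - 5} \cdot 3\right) = 252 \left(68 + 0 \frac{\left(-2\right)^{2} - \left(2 - 3 i\right)}{-3 - 5} \cdot 3\right) = 252 \left(68 + 0 \frac{4 - \left(2 - 3 i\right)}{-8} \cdot 3\right) = 252 \left(68 + 0 \left(2 + 3 i\right) \left(- \frac{1}{8}\right) 3\right) = 252 \left(68 + 0 \left(- \frac{1}{4} - \frac{3 i}{8}\right) 3\right) = 252 \left(68 + 0 \cdot 3\right) = 252 \left(68 + 0\right) = 252 \cdot 68 = 17136$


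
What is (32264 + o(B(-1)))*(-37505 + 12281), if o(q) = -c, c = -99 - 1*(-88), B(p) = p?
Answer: -814104600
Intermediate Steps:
c = -11 (c = -99 + 88 = -11)
o(q) = 11 (o(q) = -1*(-11) = 11)
(32264 + o(B(-1)))*(-37505 + 12281) = (32264 + 11)*(-37505 + 12281) = 32275*(-25224) = -814104600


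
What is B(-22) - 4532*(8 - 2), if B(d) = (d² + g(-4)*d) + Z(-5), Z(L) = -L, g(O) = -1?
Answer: -26681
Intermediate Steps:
B(d) = 5 + d² - d (B(d) = (d² - d) - 1*(-5) = (d² - d) + 5 = 5 + d² - d)
B(-22) - 4532*(8 - 2) = (5 + (-22)² - 1*(-22)) - 4532*(8 - 2) = (5 + 484 + 22) - 4532*6 = 511 - 412*66 = 511 - 27192 = -26681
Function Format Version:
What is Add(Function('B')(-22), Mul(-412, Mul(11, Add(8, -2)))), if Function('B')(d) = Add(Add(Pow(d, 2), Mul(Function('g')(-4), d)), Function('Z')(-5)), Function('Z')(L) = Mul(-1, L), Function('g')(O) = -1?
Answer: -26681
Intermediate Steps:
Function('B')(d) = Add(5, Pow(d, 2), Mul(-1, d)) (Function('B')(d) = Add(Add(Pow(d, 2), Mul(-1, d)), Mul(-1, -5)) = Add(Add(Pow(d, 2), Mul(-1, d)), 5) = Add(5, Pow(d, 2), Mul(-1, d)))
Add(Function('B')(-22), Mul(-412, Mul(11, Add(8, -2)))) = Add(Add(5, Pow(-22, 2), Mul(-1, -22)), Mul(-412, Mul(11, Add(8, -2)))) = Add(Add(5, 484, 22), Mul(-412, Mul(11, 6))) = Add(511, Mul(-412, 66)) = Add(511, -27192) = -26681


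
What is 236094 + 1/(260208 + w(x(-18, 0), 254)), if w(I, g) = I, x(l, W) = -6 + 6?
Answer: 61433547553/260208 ≈ 2.3609e+5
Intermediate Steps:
x(l, W) = 0
236094 + 1/(260208 + w(x(-18, 0), 254)) = 236094 + 1/(260208 + 0) = 236094 + 1/260208 = 61433547553/260208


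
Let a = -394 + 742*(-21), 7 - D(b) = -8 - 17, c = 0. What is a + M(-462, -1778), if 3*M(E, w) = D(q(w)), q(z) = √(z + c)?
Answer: -47896/3 ≈ -15965.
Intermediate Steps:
q(z) = √z (q(z) = √(z + 0) = √z)
D(b) = 32 (D(b) = 7 - (-8 - 17) = 7 - 1*(-25) = 7 + 25 = 32)
M(E, w) = 32/3 (M(E, w) = (⅓)*32 = 32/3)
a = -15976 (a = -394 - 15582 = -15976)
a + M(-462, -1778) = -15976 + 32/3 = -47896/3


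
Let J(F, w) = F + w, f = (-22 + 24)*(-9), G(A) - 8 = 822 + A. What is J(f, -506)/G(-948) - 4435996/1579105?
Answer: 152001746/93167195 ≈ 1.6315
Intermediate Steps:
G(A) = 830 + A (G(A) = 8 + (822 + A) = 830 + A)
f = -18 (f = 2*(-9) = -18)
J(f, -506)/G(-948) - 4435996/1579105 = (-18 - 506)/(830 - 948) - 4435996/1579105 = -524/(-118) - 4435996*1/1579105 = -524*(-1/118) - 4435996/1579105 = 262/59 - 4435996/1579105 = 152001746/93167195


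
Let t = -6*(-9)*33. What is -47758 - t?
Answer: -49540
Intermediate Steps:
t = 1782 (t = 54*33 = 1782)
-47758 - t = -47758 - 1*1782 = -47758 - 1782 = -49540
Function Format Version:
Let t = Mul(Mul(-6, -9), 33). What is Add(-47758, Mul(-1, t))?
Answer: -49540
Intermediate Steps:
t = 1782 (t = Mul(54, 33) = 1782)
Add(-47758, Mul(-1, t)) = Add(-47758, Mul(-1, 1782)) = Add(-47758, -1782) = -49540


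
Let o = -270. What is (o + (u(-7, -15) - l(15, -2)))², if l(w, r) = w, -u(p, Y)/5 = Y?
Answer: 44100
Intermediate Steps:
u(p, Y) = -5*Y
(o + (u(-7, -15) - l(15, -2)))² = (-270 + (-5*(-15) - 1*15))² = (-270 + (75 - 15))² = (-270 + 60)² = (-210)² = 44100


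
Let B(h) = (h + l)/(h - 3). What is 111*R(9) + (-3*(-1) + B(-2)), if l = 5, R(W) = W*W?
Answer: 44967/5 ≈ 8993.4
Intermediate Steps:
R(W) = W²
B(h) = (5 + h)/(-3 + h) (B(h) = (h + 5)/(h - 3) = (5 + h)/(-3 + h))
111*R(9) + (-3*(-1) + B(-2)) = 111*9² + (-3*(-1) + (5 - 2)/(-3 - 2)) = 111*81 + (3 + 3/(-5)) = 8991 + (3 - ⅕*3) = 8991 + (3 - ⅗) = 8991 + 12/5 = 44967/5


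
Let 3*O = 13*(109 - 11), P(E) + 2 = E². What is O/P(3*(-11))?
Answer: 1274/3261 ≈ 0.39068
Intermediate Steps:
P(E) = -2 + E²
O = 1274/3 (O = (13*(109 - 11))/3 = (13*98)/3 = (⅓)*1274 = 1274/3 ≈ 424.67)
O/P(3*(-11)) = 1274/(3*(-2 + (3*(-11))²)) = 1274/(3*(-2 + (-33)²)) = 1274/(3*(-2 + 1089)) = (1274/3)/1087 = (1274/3)*(1/1087) = 1274/3261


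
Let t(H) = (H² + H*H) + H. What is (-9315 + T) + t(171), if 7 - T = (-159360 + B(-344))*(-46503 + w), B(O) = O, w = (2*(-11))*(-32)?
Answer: -7314234151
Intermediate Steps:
w = 704 (w = -22*(-32) = 704)
t(H) = H + 2*H² (t(H) = (H² + H²) + H = 2*H² + H = H + 2*H²)
T = -7314283489 (T = 7 - (-159360 - 344)*(-46503 + 704) = 7 - (-159704)*(-45799) = 7 - 1*7314283496 = 7 - 7314283496 = -7314283489)
(-9315 + T) + t(171) = (-9315 - 7314283489) + 171*(1 + 2*171) = -7314292804 + 171*(1 + 342) = -7314292804 + 171*343 = -7314292804 + 58653 = -7314234151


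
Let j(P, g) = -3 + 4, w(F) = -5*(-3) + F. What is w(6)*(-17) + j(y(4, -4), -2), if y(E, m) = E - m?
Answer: -356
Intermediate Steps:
w(F) = 15 + F
j(P, g) = 1
w(6)*(-17) + j(y(4, -4), -2) = (15 + 6)*(-17) + 1 = 21*(-17) + 1 = -357 + 1 = -356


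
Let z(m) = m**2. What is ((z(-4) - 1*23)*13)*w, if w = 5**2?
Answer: -2275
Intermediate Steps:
w = 25
((z(-4) - 1*23)*13)*w = (((-4)**2 - 1*23)*13)*25 = ((16 - 23)*13)*25 = -7*13*25 = -91*25 = -2275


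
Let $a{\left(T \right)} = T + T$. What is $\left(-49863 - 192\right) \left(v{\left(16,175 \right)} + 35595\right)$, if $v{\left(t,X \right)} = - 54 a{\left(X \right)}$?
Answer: $-835668225$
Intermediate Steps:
$a{\left(T \right)} = 2 T$
$v{\left(t,X \right)} = - 108 X$ ($v{\left(t,X \right)} = - 54 \cdot 2 X = - 108 X$)
$\left(-49863 - 192\right) \left(v{\left(16,175 \right)} + 35595\right) = \left(-49863 - 192\right) \left(\left(-108\right) 175 + 35595\right) = \left(-49863 - 192\right) \left(-18900 + 35595\right) = \left(-50055\right) 16695 = -835668225$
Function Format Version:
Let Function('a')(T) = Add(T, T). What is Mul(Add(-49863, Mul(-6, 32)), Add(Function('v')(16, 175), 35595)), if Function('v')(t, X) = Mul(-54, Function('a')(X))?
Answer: -835668225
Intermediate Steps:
Function('a')(T) = Mul(2, T)
Function('v')(t, X) = Mul(-108, X) (Function('v')(t, X) = Mul(-54, Mul(2, X)) = Mul(-108, X))
Mul(Add(-49863, Mul(-6, 32)), Add(Function('v')(16, 175), 35595)) = Mul(Add(-49863, Mul(-6, 32)), Add(Mul(-108, 175), 35595)) = Mul(Add(-49863, -192), Add(-18900, 35595)) = Mul(-50055, 16695) = -835668225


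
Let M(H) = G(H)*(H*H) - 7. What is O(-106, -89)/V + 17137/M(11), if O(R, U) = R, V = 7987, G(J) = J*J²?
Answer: 734985/7891156 ≈ 0.093140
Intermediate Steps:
G(J) = J³
M(H) = -7 + H⁵ (M(H) = H³*(H*H) - 7 = H³*H² - 7 = H⁵ - 7 = -7 + H⁵)
O(-106, -89)/V + 17137/M(11) = -106/7987 + 17137/(-7 + 11⁵) = -106*1/7987 + 17137/(-7 + 161051) = -106/7987 + 17137/161044 = 734985/7891156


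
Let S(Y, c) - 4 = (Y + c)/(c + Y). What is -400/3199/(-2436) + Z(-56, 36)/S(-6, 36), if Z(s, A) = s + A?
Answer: -7792664/1948191 ≈ -3.9999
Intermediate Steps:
S(Y, c) = 5 (S(Y, c) = 4 + (Y + c)/(c + Y) = 4 + (Y + c)/(Y + c) = 4 + 1 = 5)
Z(s, A) = A + s
-400/3199/(-2436) + Z(-56, 36)/S(-6, 36) = -400/3199/(-2436) + (36 - 56)/5 = -400*1/3199*(-1/2436) - 20*⅕ = -400/3199*(-1/2436) - 4 = 100/1948191 - 4 = -7792664/1948191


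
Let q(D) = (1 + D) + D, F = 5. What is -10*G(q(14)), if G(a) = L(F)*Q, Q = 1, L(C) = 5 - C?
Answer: 0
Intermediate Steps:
q(D) = 1 + 2*D
G(a) = 0 (G(a) = (5 - 1*5)*1 = (5 - 5)*1 = 0*1 = 0)
-10*G(q(14)) = -10*0 = 0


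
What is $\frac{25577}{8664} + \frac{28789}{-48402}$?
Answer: $\frac{164758343}{69892488} \approx 2.3573$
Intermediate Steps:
$\frac{25577}{8664} + \frac{28789}{-48402} = 25577 \cdot \frac{1}{8664} + 28789 \left(- \frac{1}{48402}\right) = \frac{25577}{8664} - \frac{28789}{48402} = \frac{164758343}{69892488}$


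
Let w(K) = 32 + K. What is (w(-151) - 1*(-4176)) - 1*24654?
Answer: -20597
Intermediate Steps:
(w(-151) - 1*(-4176)) - 1*24654 = ((32 - 151) - 1*(-4176)) - 1*24654 = (-119 + 4176) - 24654 = 4057 - 24654 = -20597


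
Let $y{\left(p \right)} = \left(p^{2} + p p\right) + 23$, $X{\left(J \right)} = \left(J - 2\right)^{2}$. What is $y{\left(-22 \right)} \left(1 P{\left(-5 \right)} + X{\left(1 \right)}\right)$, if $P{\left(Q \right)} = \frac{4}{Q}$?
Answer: $\frac{991}{5} \approx 198.2$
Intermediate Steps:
$X{\left(J \right)} = \left(-2 + J\right)^{2}$
$y{\left(p \right)} = 23 + 2 p^{2}$ ($y{\left(p \right)} = \left(p^{2} + p^{2}\right) + 23 = 2 p^{2} + 23 = 23 + 2 p^{2}$)
$y{\left(-22 \right)} \left(1 P{\left(-5 \right)} + X{\left(1 \right)}\right) = \left(23 + 2 \left(-22\right)^{2}\right) \left(1 \frac{4}{-5} + \left(-2 + 1\right)^{2}\right) = \left(23 + 2 \cdot 484\right) \left(1 \cdot 4 \left(- \frac{1}{5}\right) + \left(-1\right)^{2}\right) = \left(23 + 968\right) \left(1 \left(- \frac{4}{5}\right) + 1\right) = 991 \left(- \frac{4}{5} + 1\right) = 991 \cdot \frac{1}{5} = \frac{991}{5}$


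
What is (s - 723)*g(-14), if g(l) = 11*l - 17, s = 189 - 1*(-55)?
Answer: 81909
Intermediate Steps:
s = 244 (s = 189 + 55 = 244)
g(l) = -17 + 11*l
(s - 723)*g(-14) = (244 - 723)*(-17 + 11*(-14)) = -479*(-17 - 154) = -479*(-171) = 81909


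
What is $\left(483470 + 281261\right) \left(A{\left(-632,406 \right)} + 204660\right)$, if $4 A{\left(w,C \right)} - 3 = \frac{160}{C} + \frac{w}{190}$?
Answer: $\frac{635430029233043}{4060} \approx 1.5651 \cdot 10^{11}$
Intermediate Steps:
$A{\left(w,C \right)} = \frac{3}{4} + \frac{40}{C} + \frac{w}{760}$ ($A{\left(w,C \right)} = \frac{3}{4} + \frac{\frac{160}{C} + \frac{w}{190}}{4} = \frac{3}{4} + \left(\frac{40}{C} + \frac{w}{760}\right) = \frac{3}{4} + \frac{40}{C} + \frac{w}{760}$)
$\left(483470 + 281261\right) \left(A{\left(-632,406 \right)} + 204660\right) = \left(483470 + 281261\right) \left(\frac{30400 + 406 \left(570 - 632\right)}{760 \cdot 406} + 204660\right) = 764731 \left(\frac{1}{760} \cdot \frac{1}{406} \left(30400 + 406 \left(-62\right)\right) + 204660\right) = 764731 \left(\frac{1}{760} \cdot \frac{1}{406} \left(30400 - 25172\right) + 204660\right) = 764731 \left(\frac{1}{760} \cdot \frac{1}{406} \cdot 5228 + 204660\right) = 764731 \left(\frac{1307}{77140} + 204660\right) = 764731 \cdot \frac{15787473707}{77140} = \frac{635430029233043}{4060}$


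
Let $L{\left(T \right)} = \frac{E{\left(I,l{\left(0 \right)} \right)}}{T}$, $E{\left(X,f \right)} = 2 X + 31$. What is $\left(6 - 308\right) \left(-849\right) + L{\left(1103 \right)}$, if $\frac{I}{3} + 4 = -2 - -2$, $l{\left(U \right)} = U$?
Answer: $\frac{282807001}{1103} \approx 2.564 \cdot 10^{5}$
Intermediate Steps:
$I = -12$ ($I = -12 + 3 \left(-2 - -2\right) = -12 + 3 \left(-2 + 2\right) = -12 + 3 \cdot 0 = -12 + 0 = -12$)
$E{\left(X,f \right)} = 31 + 2 X$
$L{\left(T \right)} = \frac{7}{T}$ ($L{\left(T \right)} = \frac{31 + 2 \left(-12\right)}{T} = \frac{31 - 24}{T} = \frac{7}{T}$)
$\left(6 - 308\right) \left(-849\right) + L{\left(1103 \right)} = \left(6 - 308\right) \left(-849\right) + \frac{7}{1103} = \left(-302\right) \left(-849\right) + 7 \cdot \frac{1}{1103} = 256398 + \frac{7}{1103} = \frac{282807001}{1103}$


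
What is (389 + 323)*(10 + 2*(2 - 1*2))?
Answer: 7120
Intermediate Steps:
(389 + 323)*(10 + 2*(2 - 1*2)) = 712*(10 + 2*(2 - 2)) = 712*(10 + 2*0) = 712*(10 + 0) = 712*10 = 7120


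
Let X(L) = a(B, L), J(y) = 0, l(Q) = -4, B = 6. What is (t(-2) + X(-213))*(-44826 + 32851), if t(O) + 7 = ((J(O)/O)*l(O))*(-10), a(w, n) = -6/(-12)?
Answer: 155675/2 ≈ 77838.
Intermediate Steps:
a(w, n) = ½ (a(w, n) = -6*(-1/12) = ½)
X(L) = ½
t(O) = -7 (t(O) = -7 + ((0/O)*(-4))*(-10) = -7 + (0*(-4))*(-10) = -7 + 0*(-10) = -7 + 0 = -7)
(t(-2) + X(-213))*(-44826 + 32851) = (-7 + ½)*(-44826 + 32851) = -13/2*(-11975) = 155675/2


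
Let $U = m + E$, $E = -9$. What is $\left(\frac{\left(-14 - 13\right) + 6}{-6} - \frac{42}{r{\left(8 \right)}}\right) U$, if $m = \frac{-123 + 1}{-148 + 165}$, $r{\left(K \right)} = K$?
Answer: $\frac{1925}{68} \approx 28.309$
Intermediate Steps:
$m = - \frac{122}{17} \approx -7.1765$
$U = - \frac{275}{17}$ ($U = - \frac{122}{17} - 9 = - \frac{275}{17} \approx -16.176$)
$\left(\frac{\left(-14 - 13\right) + 6}{-6} - \frac{42}{r{\left(8 \right)}}\right) U = \left(\frac{\left(-14 - 13\right) + 6}{-6} - \frac{42}{8}\right) \left(- \frac{275}{17}\right) = \left(\left(-27 + 6\right) \left(- \frac{1}{6}\right) - \frac{21}{4}\right) \left(- \frac{275}{17}\right) = \left(\left(-21\right) \left(- \frac{1}{6}\right) - \frac{21}{4}\right) \left(- \frac{275}{17}\right) = \left(\frac{7}{2} - \frac{21}{4}\right) \left(- \frac{275}{17}\right) = \left(- \frac{7}{4}\right) \left(- \frac{275}{17}\right) = \frac{1925}{68}$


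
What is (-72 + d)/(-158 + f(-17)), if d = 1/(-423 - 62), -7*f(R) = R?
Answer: 244447/528165 ≈ 0.46282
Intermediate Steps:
f(R) = -R/7
d = -1/485 (d = 1/(-485) = -1/485 ≈ -0.0020619)
(-72 + d)/(-158 + f(-17)) = (-72 - 1/485)/(-158 - ⅐*(-17)) = -34921/485/(-158 + 17/7) = -34921/485/(-1089/7) = -7/1089*(-34921/485) = 244447/528165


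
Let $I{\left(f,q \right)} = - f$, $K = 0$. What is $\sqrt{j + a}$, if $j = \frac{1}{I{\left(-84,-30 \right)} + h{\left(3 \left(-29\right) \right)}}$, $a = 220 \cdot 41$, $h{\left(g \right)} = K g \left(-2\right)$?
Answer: $\frac{\sqrt{15911301}}{42} \approx 94.974$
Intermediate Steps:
$h{\left(g \right)} = 0$ ($h{\left(g \right)} = 0 g \left(-2\right) = 0 \left(-2\right) = 0$)
$a = 9020$
$j = \frac{1}{84}$ ($j = \frac{1}{\left(-1\right) \left(-84\right) + 0} = \frac{1}{84 + 0} = \frac{1}{84} \approx 0.011905$)
$\sqrt{j + a} = \sqrt{\frac{1}{84} + 9020} = \sqrt{\frac{757681}{84}} = \frac{\sqrt{15911301}}{42}$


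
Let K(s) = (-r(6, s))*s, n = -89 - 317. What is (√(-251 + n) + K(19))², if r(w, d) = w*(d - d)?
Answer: -657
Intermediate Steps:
n = -406
r(w, d) = 0 (r(w, d) = w*0 = 0)
K(s) = 0 (K(s) = (-1*0)*s = 0*s = 0)
(√(-251 + n) + K(19))² = (√(-251 - 406) + 0)² = (√(-657) + 0)² = (3*I*√73 + 0)² = (3*I*√73)² = -657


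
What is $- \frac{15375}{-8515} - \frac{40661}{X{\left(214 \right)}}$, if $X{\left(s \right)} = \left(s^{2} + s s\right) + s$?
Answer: $\frac{16389059}{12026586} \approx 1.3627$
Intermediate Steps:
$X{\left(s \right)} = s + 2 s^{2}$ ($X{\left(s \right)} = \left(s^{2} + s^{2}\right) + s = 2 s^{2} + s = s + 2 s^{2}$)
$- \frac{15375}{-8515} - \frac{40661}{X{\left(214 \right)}} = - \frac{15375}{-8515} - \frac{40661}{214 \left(1 + 2 \cdot 214\right)} = \left(-15375\right) \left(- \frac{1}{8515}\right) - \frac{40661}{214 \left(1 + 428\right)} = \frac{3075}{1703} - \frac{40661}{214 \cdot 429} = \frac{3075}{1703} - \frac{40661}{91806} = \frac{16389059}{12026586}$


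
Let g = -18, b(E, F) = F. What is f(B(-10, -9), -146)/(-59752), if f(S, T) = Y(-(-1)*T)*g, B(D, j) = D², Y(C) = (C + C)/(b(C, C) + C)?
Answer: 9/29876 ≈ 0.00030125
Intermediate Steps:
Y(C) = 1 (Y(C) = (C + C)/(C + C) = (2*C)/((2*C)) = (2*C)*(1/(2*C)) = 1)
f(S, T) = -18 (f(S, T) = 1*(-18) = -18)
f(B(-10, -9), -146)/(-59752) = -18/(-59752) = -18*(-1/59752) = 9/29876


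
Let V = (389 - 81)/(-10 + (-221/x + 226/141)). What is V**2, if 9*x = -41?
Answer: 3170351180304/53779929025 ≈ 58.950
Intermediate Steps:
x = -41/9 (x = (1/9)*(-41) = -41/9 ≈ -4.5556)
V = 1780548/231905 (V = (389 - 81)/(-10 + (-221/(-41/9) + 226/141)) = 308/(-10 + (-221*(-9/41) + 226*(1/141))) = 308/(-10 + (1989/41 + 226/141)) = 308/(-10 + 289715/5781) = 308/(231905/5781) = 308*(5781/231905) = 1780548/231905 ≈ 7.6779)
V**2 = (1780548/231905)**2 = 3170351180304/53779929025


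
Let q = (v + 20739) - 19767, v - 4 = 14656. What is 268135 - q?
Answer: 252503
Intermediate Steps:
v = 14660 (v = 4 + 14656 = 14660)
q = 15632 (q = (14660 + 20739) - 19767 = 35399 - 19767 = 15632)
268135 - q = 268135 - 1*15632 = 268135 - 15632 = 252503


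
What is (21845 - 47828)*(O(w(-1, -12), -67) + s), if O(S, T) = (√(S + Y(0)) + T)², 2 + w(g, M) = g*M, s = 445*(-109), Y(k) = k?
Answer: 1143407898 + 3481722*√10 ≈ 1.1544e+9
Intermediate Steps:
s = -48505
w(g, M) = -2 + M*g (w(g, M) = -2 + g*M = -2 + M*g)
O(S, T) = (T + √S)² (O(S, T) = (√(S + 0) + T)² = (√S + T)² = (T + √S)²)
(21845 - 47828)*(O(w(-1, -12), -67) + s) = (21845 - 47828)*((-67 + √(-2 - 12*(-1)))² - 48505) = -25983*((-67 + √(-2 + 12))² - 48505) = -25983*((-67 + √10)² - 48505) = -25983*(-48505 + (-67 + √10)²) = 1260305415 - 25983*(-67 + √10)²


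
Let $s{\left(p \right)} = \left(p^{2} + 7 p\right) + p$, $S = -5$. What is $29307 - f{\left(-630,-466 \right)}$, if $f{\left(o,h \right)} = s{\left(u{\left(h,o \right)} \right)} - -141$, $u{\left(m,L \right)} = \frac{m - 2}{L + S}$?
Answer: $\frac{11757863886}{403225} \approx 29160.0$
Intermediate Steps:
$u{\left(m,L \right)} = \frac{-2 + m}{-5 + L}$ ($u{\left(m,L \right)} = \frac{m - 2}{L - 5} = \frac{-2 + m}{-5 + L}$)
$s{\left(p \right)} = p^{2} + 8 p$
$f{\left(o,h \right)} = 141 + \frac{\left(-2 + h\right) \left(8 + \frac{-2 + h}{-5 + o}\right)}{-5 + o}$ ($f{\left(o,h \right)} = \frac{-2 + h}{-5 + o} \left(8 + \frac{-2 + h}{-5 + o}\right) - -141 = \frac{\left(-2 + h\right) \left(8 + \frac{-2 + h}{-5 + o}\right)}{-5 + o} + 141 = 141 + \frac{\left(-2 + h\right) \left(8 + \frac{-2 + h}{-5 + o}\right)}{-5 + o}$)
$29307 - f{\left(-630,-466 \right)} = 29307 - \frac{141 \left(-5 - 630\right)^{2} + \left(-2 - 466\right) \left(-42 - 466 + 8 \left(-630\right)\right)}{\left(-5 - 630\right)^{2}} = 29307 - \frac{141 \left(-635\right)^{2} - 468 \left(-42 - 466 - 5040\right)}{403225} = 29307 - \frac{141 \cdot 403225 - -2596464}{403225} = 29307 - \frac{56854725 + 2596464}{403225} = 29307 - \frac{1}{403225} \cdot 59451189 = 29307 - \frac{59451189}{403225} = \frac{11757863886}{403225}$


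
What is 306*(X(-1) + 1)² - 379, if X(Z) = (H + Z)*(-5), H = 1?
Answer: -73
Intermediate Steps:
X(Z) = -5 - 5*Z (X(Z) = (1 + Z)*(-5) = -5 - 5*Z)
306*(X(-1) + 1)² - 379 = 306*((-5 - 5*(-1)) + 1)² - 379 = 306*((-5 + 5) + 1)² - 379 = 306*(0 + 1)² - 379 = 306*1² - 379 = 306*1 - 379 = 306 - 379 = -73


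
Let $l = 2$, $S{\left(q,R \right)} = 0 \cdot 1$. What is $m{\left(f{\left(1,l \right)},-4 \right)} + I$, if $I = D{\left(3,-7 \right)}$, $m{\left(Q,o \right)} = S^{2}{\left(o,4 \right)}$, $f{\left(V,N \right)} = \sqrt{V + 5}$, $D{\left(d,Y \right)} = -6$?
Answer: $-6$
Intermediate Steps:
$S{\left(q,R \right)} = 0$
$f{\left(V,N \right)} = \sqrt{5 + V}$
$m{\left(Q,o \right)} = 0$ ($m{\left(Q,o \right)} = 0^{2} = 0$)
$I = -6$
$m{\left(f{\left(1,l \right)},-4 \right)} + I = 0 - 6 = -6$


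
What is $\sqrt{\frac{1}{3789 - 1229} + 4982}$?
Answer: $\frac{\sqrt{127539210}}{160} \approx 70.583$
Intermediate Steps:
$\sqrt{\frac{1}{3789 - 1229} + 4982} = \sqrt{\frac{1}{2560} + 4982} = \sqrt{\frac{12753921}{2560}} = \frac{\sqrt{127539210}}{160}$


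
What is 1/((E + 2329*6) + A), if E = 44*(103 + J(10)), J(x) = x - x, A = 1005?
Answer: 1/19511 ≈ 5.1253e-5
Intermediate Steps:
J(x) = 0
E = 4532 (E = 44*(103 + 0) = 44*103 = 4532)
1/((E + 2329*6) + A) = 1/((4532 + 2329*6) + 1005) = 1/((4532 + 13974) + 1005) = 1/(18506 + 1005) = 1/19511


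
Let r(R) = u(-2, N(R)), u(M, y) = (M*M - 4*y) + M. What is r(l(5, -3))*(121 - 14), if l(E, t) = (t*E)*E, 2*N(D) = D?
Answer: 16264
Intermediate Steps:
N(D) = D/2
l(E, t) = t*E² (l(E, t) = (E*t)*E = t*E²)
u(M, y) = M + M² - 4*y (u(M, y) = (M² - 4*y) + M = M + M² - 4*y)
r(R) = 2 - 2*R (r(R) = -2 + (-2)² - 2*R = -2 + 4 - 2*R = 2 - 2*R)
r(l(5, -3))*(121 - 14) = (2 - (-6)*5²)*(121 - 14) = (2 - (-6)*25)*107 = (2 - 2*(-75))*107 = (2 + 150)*107 = 152*107 = 16264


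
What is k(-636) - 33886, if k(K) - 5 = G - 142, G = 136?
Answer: -33887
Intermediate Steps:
k(K) = -1 (k(K) = 5 + (136 - 142) = 5 - 6 = -1)
k(-636) - 33886 = -1 - 33886 = -33887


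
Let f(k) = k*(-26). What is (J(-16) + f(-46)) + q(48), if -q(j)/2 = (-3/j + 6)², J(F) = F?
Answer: 142015/128 ≈ 1109.5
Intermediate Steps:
f(k) = -26*k
q(j) = -2*(6 - 3/j)² (q(j) = -2*(-3/j + 6)² = -2*(6 - 3/j)²)
(J(-16) + f(-46)) + q(48) = (-16 - 26*(-46)) - 18*(-1 + 2*48)²/48² = (-16 + 1196) - 18*1/2304*(-1 + 96)² = 1180 - 18*1/2304*95² = 1180 - 18*1/2304*9025 = 1180 - 9025/128 = 142015/128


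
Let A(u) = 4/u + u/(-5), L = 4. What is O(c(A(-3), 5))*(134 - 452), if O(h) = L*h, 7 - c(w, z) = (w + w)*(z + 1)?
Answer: -100488/5 ≈ -20098.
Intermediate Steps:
A(u) = 4/u - u/5 (A(u) = 4/u + u*(-⅕) = 4/u - u/5)
c(w, z) = 7 - 2*w*(1 + z) (c(w, z) = 7 - (w + w)*(z + 1) = 7 - 2*w*(1 + z))
O(h) = 4*h
O(c(A(-3), 5))*(134 - 452) = (4*(7 - 2*(4/(-3) - ⅕*(-3)) - 2*(4/(-3) - ⅕*(-3))*5))*(134 - 452) = (4*(7 - 2*(4*(-⅓) + ⅗) - 2*(4*(-⅓) + ⅗)*5))*(-318) = (4*(7 - 2*(-4/3 + ⅗) - 2*(-4/3 + ⅗)*5))*(-318) = (4*(7 - 2*(-11/15) - 2*(-11/15)*5))*(-318) = (4*(7 + 22/15 + 22/3))*(-318) = (4*(79/5))*(-318) = (316/5)*(-318) = -100488/5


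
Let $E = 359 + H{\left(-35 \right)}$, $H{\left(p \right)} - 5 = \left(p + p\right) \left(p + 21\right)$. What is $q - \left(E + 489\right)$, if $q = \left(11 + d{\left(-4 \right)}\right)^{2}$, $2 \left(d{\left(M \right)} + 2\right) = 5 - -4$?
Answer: $- \frac{6603}{4} \approx -1650.8$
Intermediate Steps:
$d{\left(M \right)} = \frac{5}{2}$ ($d{\left(M \right)} = -2 + \frac{5 - -4}{2} = -2 + \frac{5 + 4}{2} = -2 + \frac{1}{2} \cdot 9 = -2 + \frac{9}{2} = \frac{5}{2}$)
$H{\left(p \right)} = 5 + 2 p \left(21 + p\right)$ ($H{\left(p \right)} = 5 + \left(p + p\right) \left(p + 21\right) = 5 + 2 p \left(21 + p\right)$)
$E = 1344$ ($E = 359 + \left(5 + 2 \left(-35\right)^{2} + 42 \left(-35\right)\right) = 359 + \left(5 + 2 \cdot 1225 - 1470\right) = 359 + \left(5 + 2450 - 1470\right) = 359 + 985 = 1344$)
$q = \frac{729}{4}$ ($q = \left(11 + \frac{5}{2}\right)^{2} = \left(\frac{27}{2}\right)^{2} = \frac{729}{4} \approx 182.25$)
$q - \left(E + 489\right) = \frac{729}{4} - \left(1344 + 489\right) = \frac{729}{4} - 1833 = - \frac{6603}{4}$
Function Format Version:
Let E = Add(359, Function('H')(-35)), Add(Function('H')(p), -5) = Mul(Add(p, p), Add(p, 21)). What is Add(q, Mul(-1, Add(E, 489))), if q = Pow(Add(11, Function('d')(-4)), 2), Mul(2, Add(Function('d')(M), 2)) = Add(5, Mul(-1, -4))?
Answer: Rational(-6603, 4) ≈ -1650.8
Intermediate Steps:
Function('d')(M) = Rational(5, 2) (Function('d')(M) = Add(-2, Mul(Rational(1, 2), Add(5, Mul(-1, -4)))) = Add(-2, Mul(Rational(1, 2), Add(5, 4))) = Add(-2, Mul(Rational(1, 2), 9)) = Add(-2, Rational(9, 2)) = Rational(5, 2))
Function('H')(p) = Add(5, Mul(2, p, Add(21, p))) (Function('H')(p) = Add(5, Mul(Add(p, p), Add(p, 21))) = Add(5, Mul(Mul(2, p), Add(21, p))) = Add(5, Mul(2, p, Add(21, p))))
E = 1344 (E = Add(359, Add(5, Mul(2, Pow(-35, 2)), Mul(42, -35))) = Add(359, Add(5, Mul(2, 1225), -1470)) = Add(359, Add(5, 2450, -1470)) = Add(359, 985) = 1344)
q = Rational(729, 4) (q = Pow(Add(11, Rational(5, 2)), 2) = Pow(Rational(27, 2), 2) = Rational(729, 4) ≈ 182.25)
Add(q, Mul(-1, Add(E, 489))) = Add(Rational(729, 4), Mul(-1, Add(1344, 489))) = Add(Rational(729, 4), Mul(-1, 1833)) = Add(Rational(729, 4), -1833) = Rational(-6603, 4)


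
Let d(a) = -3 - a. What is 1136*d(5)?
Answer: -9088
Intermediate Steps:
1136*d(5) = 1136*(-3 - 1*5) = 1136*(-3 - 5) = 1136*(-8) = -9088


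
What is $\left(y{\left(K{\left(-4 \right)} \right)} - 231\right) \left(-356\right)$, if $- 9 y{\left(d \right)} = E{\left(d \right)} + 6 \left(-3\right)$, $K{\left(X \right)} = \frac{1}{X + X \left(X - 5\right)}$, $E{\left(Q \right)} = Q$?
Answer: $\frac{5869817}{72} \approx 81525.0$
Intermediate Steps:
$K{\left(X \right)} = \frac{1}{X + X \left(-5 + X\right)}$
$y{\left(d \right)} = 2 - \frac{d}{9}$ ($y{\left(d \right)} = - \frac{d + 6 \left(-3\right)}{9} = - \frac{d - 18}{9} = - \frac{-18 + d}{9} = 2 - \frac{d}{9}$)
$\left(y{\left(K{\left(-4 \right)} \right)} - 231\right) \left(-356\right) = \left(\left(2 - \frac{\frac{1}{-4} \frac{1}{-4 - 4}}{9}\right) - 231\right) \left(-356\right) = \left(\left(2 - \frac{\left(- \frac{1}{4}\right) \frac{1}{-8}}{9}\right) - 231\right) \left(-356\right) = \left(\left(2 - \frac{\left(- \frac{1}{4}\right) \left(- \frac{1}{8}\right)}{9}\right) - 231\right) \left(-356\right) = \left(\left(2 - \frac{1}{288}\right) - 231\right) \left(-356\right) = \left(\frac{575}{288} - 231\right) \left(-356\right) = \left(- \frac{65953}{288}\right) \left(-356\right) = \frac{5869817}{72}$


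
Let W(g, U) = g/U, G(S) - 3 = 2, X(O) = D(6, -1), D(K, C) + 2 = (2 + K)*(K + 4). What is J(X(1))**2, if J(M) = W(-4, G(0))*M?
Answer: 97344/25 ≈ 3893.8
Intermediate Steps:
D(K, C) = -2 + (2 + K)*(4 + K) (D(K, C) = -2 + (2 + K)*(K + 4) = -2 + (2 + K)*(4 + K))
X(O) = 78 (X(O) = 6 + 6**2 + 6*6 = 6 + 36 + 36 = 78)
G(S) = 5 (G(S) = 3 + 2 = 5)
J(M) = -4*M/5 (J(M) = (-4/5)*M = (-4*1/5)*M = -4*M/5)
J(X(1))**2 = (-4/5*78)**2 = (-312/5)**2 = 97344/25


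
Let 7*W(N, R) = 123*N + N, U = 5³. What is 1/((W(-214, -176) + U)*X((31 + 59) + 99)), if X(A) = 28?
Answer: -1/102644 ≈ -9.7424e-6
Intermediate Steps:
U = 125
W(N, R) = 124*N/7 (W(N, R) = (123*N + N)/7 = (124*N)/7 = 124*N/7)
1/((W(-214, -176) + U)*X((31 + 59) + 99)) = 1/(((124/7)*(-214) + 125)*28) = (1/28)/(-26536/7 + 125) = (1/28)/(-25661/7) = -7/25661*1/28 = -1/102644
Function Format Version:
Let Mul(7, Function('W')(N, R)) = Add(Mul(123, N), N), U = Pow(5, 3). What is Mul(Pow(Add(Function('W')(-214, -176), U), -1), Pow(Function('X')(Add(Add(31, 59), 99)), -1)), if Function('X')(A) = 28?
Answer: Rational(-1, 102644) ≈ -9.7424e-6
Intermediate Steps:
U = 125
Function('W')(N, R) = Mul(Rational(124, 7), N) (Function('W')(N, R) = Mul(Rational(1, 7), Add(Mul(123, N), N)) = Mul(Rational(1, 7), Mul(124, N)) = Mul(Rational(124, 7), N))
Mul(Pow(Add(Function('W')(-214, -176), U), -1), Pow(Function('X')(Add(Add(31, 59), 99)), -1)) = Mul(Pow(Add(Mul(Rational(124, 7), -214), 125), -1), Pow(28, -1)) = Mul(Pow(Add(Rational(-26536, 7), 125), -1), Rational(1, 28)) = Mul(Pow(Rational(-25661, 7), -1), Rational(1, 28)) = Mul(Rational(-7, 25661), Rational(1, 28)) = Rational(-1, 102644)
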